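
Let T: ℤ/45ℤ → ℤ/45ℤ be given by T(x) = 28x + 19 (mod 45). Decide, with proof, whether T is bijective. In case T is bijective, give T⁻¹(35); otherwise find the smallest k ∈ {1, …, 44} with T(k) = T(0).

7

Recall that T is injective if T(s) = T(t) implies s = t.
Suppose T(s) = T(t) in ℤ/45ℤ. Then 28s + 19 ≡ 28t + 19 (mod 45), so 28(s − t) ≡ 0 (mod 45).
Since gcd(28, 45) = 1, 28 is invertible modulo 45, so s − t ≡ 0 (mod 45), i.e. s = t.
We now compute 28⁻¹ mod 45 explicitly. Euclid's algorithm: 45 = 1·28 + 17, 28 = 1·17 + 11, 17 = 1·11 + 6, 11 = 1·6 + 5, 6 = 1·5 + 1; back-substituting gives 1 = 37·28 − 23·45, so 28⁻¹ ≡ 37 (mod 45).
For any y ∈ ℤ/45ℤ, x = 37(y − 19) mod 45 satisfies T(x) = 28·37(y − 19) + 19 ≡ y (since 28·37 ≡ 1 mod 45). So every y has a preimage.
Hence T is bijective.
Since T is bijective, we compute T⁻¹(35): solve 28x + 19 ≡ 35 (mod 45), i.e. 28x ≡ 16 (mod 45).
Multiplying by 28⁻¹ = 37 gives x ≡ 37·16 = 592 = 13·45 + 7 ≡ 7 (mod 45).
Check: T(7) = 28·7 + 19 = 215 = 4·45 + 35 ≡ 35 (mod 45).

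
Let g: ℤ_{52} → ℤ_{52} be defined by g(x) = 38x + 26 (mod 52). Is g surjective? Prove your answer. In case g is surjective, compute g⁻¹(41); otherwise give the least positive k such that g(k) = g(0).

Since gcd(38, 52) = 2, we have 38x ≡ 0 (mod 2) for all x, so g(x) ≡ 0 (mod 2).
But 1 ≢ 0 (mod 2), so 1 ∈ ℤ_{52} has no preimage. So g is not surjective.
Since g is not surjective, we find the least positive k with g(k) = g(0): this means 38k ≡ 0 (mod 52), i.e. 52 ∣ 38k. Since gcd(38, 52) = 2, dividing through by 2 this holds exactly when 26 ∣ 19k, and as gcd(19, 26) = 1, exactly when 26 ∣ k.
The smallest positive such k is 26.

26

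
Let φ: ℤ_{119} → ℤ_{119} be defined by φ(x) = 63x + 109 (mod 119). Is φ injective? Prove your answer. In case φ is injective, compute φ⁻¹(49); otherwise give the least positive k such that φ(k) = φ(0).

We have gcd(63, 119) = 7 > 1. Taking u = 0 and v = 17: φ(0) = 109 and φ(17) = 63·17 + 109 = 1180 ≡ 109 (mod 119).
So φ(0) = φ(17) while 0 ≠ 17, thus φ is not injective.
Since φ is not injective, we find the least positive k with φ(k) = φ(0): this means 63k ≡ 0 (mod 119), i.e. 119 ∣ 63k. Since gcd(63, 119) = 7, dividing through by 7 this holds exactly when 17 ∣ 9k, and as gcd(9, 17) = 1, exactly when 17 ∣ k.
The smallest positive such k is 17.

17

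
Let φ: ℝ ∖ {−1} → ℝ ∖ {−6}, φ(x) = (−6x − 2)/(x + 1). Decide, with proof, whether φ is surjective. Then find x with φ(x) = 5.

For any y ≠ −6, solving y(x + 1) = −6x − 2 for x gives a well-defined x ≠ −1. So φ is surjective.
Solving φ(x) = 5: cross-multiplying gives −6x − 2 = 5(x + 1), which rearranges to −11x = 7, so x = −7/11.

-7/11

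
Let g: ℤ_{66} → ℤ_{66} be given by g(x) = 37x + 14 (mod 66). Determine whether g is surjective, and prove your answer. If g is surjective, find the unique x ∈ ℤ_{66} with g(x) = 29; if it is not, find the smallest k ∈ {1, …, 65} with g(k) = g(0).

45

Since gcd(37, 66) = 1, 37 is invertible modulo 66. Euclid's algorithm: 66 = 1·37 + 29, 37 = 1·29 + 8, 29 = 3·8 + 5, 8 = 1·5 + 3, 5 = 1·3 + 2, 3 = 1·2 + 1; back-substituting gives 1 = 25·37 − 14·66, so 37⁻¹ ≡ 25 (mod 66).
For any y ∈ ℤ_{66}, x = 25(y − 14) mod 66 satisfies g(x) = 37·25(y − 14) + 14 ≡ y (since 37·25 ≡ 1 mod 66). So every y has a preimage.
Thus g is surjective.
Since g is surjective, we compute g⁻¹(29): solve 37x + 14 ≡ 29 (mod 66), i.e. 37x ≡ 15 (mod 66).
Multiplying by 37⁻¹ = 25 gives x ≡ 25·15 = 375 = 5·66 + 45 ≡ 45 (mod 66).
Check: g(45) = 37·45 + 14 = 1679 = 25·66 + 29 ≡ 29 (mod 66).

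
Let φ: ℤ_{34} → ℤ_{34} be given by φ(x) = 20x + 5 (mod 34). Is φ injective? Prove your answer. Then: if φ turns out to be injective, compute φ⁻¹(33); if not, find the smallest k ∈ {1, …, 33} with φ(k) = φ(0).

17

We have gcd(20, 34) = 2 > 1. Taking u = 0 and v = 17: φ(0) = 5 and φ(17) = 20·17 + 5 = 345 ≡ 5 (mod 34).
So φ(0) = φ(17) while 0 ≠ 17, so φ is not injective.
Since φ is not injective, we find the least positive k with φ(k) = φ(0): this means 20k ≡ 0 (mod 34), i.e. 34 ∣ 20k. Since gcd(20, 34) = 2, dividing through by 2 this holds exactly when 17 ∣ 10k, and as gcd(10, 17) = 1, exactly when 17 ∣ k.
The smallest positive such k is 17.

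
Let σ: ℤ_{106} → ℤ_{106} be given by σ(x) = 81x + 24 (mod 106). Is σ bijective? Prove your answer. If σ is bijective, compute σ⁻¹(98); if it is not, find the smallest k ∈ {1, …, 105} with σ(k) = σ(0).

By definition, injectivity means: for all a, b in the domain, σ(a) = σ(b) implies a = b.
Suppose σ(a) = σ(b) in ℤ_{106}. Then 81a + 24 ≡ 81b + 24 (mod 106), hence 81(a − b) ≡ 0 (mod 106).
Since gcd(81, 106) = 1, 81 is invertible modulo 106, therefore a − b ≡ 0 (mod 106), i.e. a = b.
We now compute 81⁻¹ mod 106 explicitly. Euclid's algorithm: 106 = 1·81 + 25, 81 = 3·25 + 6, 25 = 4·6 + 1; back-substituting gives 1 = 89·81 − 68·106, so 81⁻¹ ≡ 89 (mod 106).
For any y ∈ ℤ_{106}, x = 89(y − 24) mod 106 satisfies σ(x) = 81·89(y − 24) + 24 ≡ y (since 81·89 ≡ 1 mod 106). So every y has a preimage.
So σ is bijective.
Since σ is bijective, we compute σ⁻¹(98): solve 81x + 24 ≡ 98 (mod 106), i.e. 81x ≡ 74 (mod 106).
Multiplying by 81⁻¹ = 89 gives x ≡ 89·74 = 6586 = 62·106 + 14 ≡ 14 (mod 106).
Check: σ(14) = 81·14 + 24 = 1158 = 10·106 + 98 ≡ 98 (mod 106).

14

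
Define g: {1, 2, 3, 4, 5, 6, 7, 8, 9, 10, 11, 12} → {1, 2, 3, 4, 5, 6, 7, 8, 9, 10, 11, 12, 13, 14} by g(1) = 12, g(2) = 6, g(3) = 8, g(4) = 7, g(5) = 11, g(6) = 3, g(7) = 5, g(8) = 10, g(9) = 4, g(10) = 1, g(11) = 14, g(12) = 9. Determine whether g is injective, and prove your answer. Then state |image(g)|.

The values g(1), …, g(12) are 12, 6, 8, 7, 11, 3, 5, 10, 4, 1, 14, 9 — all distinct.
So g(s) = g(t) only when s = t, and g is injective.
The image of g is {1, 3, 4, 5, 6, 7, 8, 9, 10, 11, 12, 14}, which has 12 elements.

12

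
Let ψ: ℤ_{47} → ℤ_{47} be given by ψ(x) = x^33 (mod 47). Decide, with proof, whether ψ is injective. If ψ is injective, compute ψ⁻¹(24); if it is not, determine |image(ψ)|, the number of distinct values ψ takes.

Since 47 is prime, the nonzero elements of ℤ_{47} form a cyclic group of order 46.
As gcd(33, 46) = 1, raising to the 33rd power is a bijection on this group: if a^33 ≡ b^33 then (ab^{−1})^33 = 1, and the only element of order dividing gcd(33, 46) = 1 is 1, so a = b.
With ψ(0) = 0 this makes ψ injective on all of ℤ_{47}, hence bijective (finite equal-size domain and codomain). In particular ψ is injective.
Since ψ is injective, we find the preimage of 24. The inverse of x ↦ x^33 on (ℤ_{47})^× is x ↦ x^7, because 33·7 = 231 = 5·46 + 1 ≡ 1 (mod 46) and x^{46} = 1 for x ≠ 0 (Fermat). So ψ⁻¹(24) = 24^7 mod 47.
Repeated squaring mod 47: 24^1 ≡ 24, 24^2 ≡ 24² = 576 ≡ 12, 24^4 ≡ 12² = 144 ≡ 3. Since 7 = 4 + 2 + 1, 24^7 ≡ 3·12·24: 3·12 = 36, then 36·24 = 864 ≡ 18. So 24^7 ≡ 18 (mod 47).
Hence ψ⁻¹(24) = 18.

18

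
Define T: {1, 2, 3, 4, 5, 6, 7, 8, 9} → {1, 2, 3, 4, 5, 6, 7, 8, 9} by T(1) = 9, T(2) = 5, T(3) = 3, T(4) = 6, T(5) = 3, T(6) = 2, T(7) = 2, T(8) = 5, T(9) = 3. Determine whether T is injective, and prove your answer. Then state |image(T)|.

T(3) = 3 = T(5) with 3 ≠ 5, so T is not injective.
The image of T is {2, 3, 5, 6, 9}, which has 5 elements.

5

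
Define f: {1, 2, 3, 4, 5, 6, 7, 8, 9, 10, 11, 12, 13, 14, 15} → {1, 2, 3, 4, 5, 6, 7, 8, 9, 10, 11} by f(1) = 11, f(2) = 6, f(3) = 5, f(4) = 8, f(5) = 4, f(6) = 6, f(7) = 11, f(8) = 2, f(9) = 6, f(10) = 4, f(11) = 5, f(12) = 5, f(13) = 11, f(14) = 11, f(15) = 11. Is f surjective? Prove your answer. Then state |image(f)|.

6

No element maps to 1, so f is not surjective.
The image of f is {2, 4, 5, 6, 8, 11}, which has 6 elements.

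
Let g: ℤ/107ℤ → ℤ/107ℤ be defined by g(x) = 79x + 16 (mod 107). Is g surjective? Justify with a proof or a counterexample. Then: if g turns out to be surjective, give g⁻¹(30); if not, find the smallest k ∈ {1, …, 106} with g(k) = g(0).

53

Since gcd(79, 107) = 1, 79 is invertible modulo 107. Euclid's algorithm: 107 = 1·79 + 28, 79 = 2·28 + 23, 28 = 1·23 + 5, 23 = 4·5 + 3, 5 = 1·3 + 2, 3 = 1·2 + 1; back-substituting gives 1 = 42·79 − 31·107, so 79⁻¹ ≡ 42 (mod 107).
For any y ∈ ℤ/107ℤ, x = 42(y − 16) mod 107 satisfies g(x) = 79·42(y − 16) + 16 ≡ y (since 79·42 ≡ 1 mod 107). So every y has a preimage.
Hence g is surjective.
Since g is surjective, we find g⁻¹(30): we need 79x ≡ 30 − 16 ≡ 14 (mod 107). Using 79⁻¹ = 42: x ≡ 42·14 = 588 = 5·107 + 53, so x = 53.
Check: g(53) = 79·53 + 16 = 4203 = 39·107 + 30 ≡ 30 (mod 107).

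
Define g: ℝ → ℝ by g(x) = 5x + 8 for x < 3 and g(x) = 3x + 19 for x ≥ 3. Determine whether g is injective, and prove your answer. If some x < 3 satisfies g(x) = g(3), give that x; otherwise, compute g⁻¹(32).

13/3

Both pieces are strictly increasing (slopes 5 and 3), so each is injective on its own interval.
The left piece maps (−∞, 3) onto (−∞, 23); the right piece maps [3, ∞) onto [28, ∞).
These images are disjoint, so no value is attained by both pieces. Thus g is injective.
Because the two images are disjoint, no x < 3 has g(x) = g(3), so we compute g⁻¹(32): 32 lies in [28, ∞), so solve 3x + 19 = 32: x = (32 − 19)/3 = 13/3.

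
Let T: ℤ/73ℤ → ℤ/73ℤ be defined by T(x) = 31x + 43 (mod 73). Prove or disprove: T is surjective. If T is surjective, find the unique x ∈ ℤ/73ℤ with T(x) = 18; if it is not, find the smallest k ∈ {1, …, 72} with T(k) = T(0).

By definition, T is surjective if every y in the codomain equals T(x) for some x in the domain.
Since gcd(31, 73) = 1, 31 is invertible modulo 73. Euclid's algorithm: 73 = 2·31 + 11, 31 = 2·11 + 9, 11 = 1·9 + 2, 9 = 4·2 + 1; back-substituting gives 1 = 33·31 − 14·73, so 31⁻¹ ≡ 33 (mod 73).
Then y ↦ 33(y − 43) is a two-sided inverse to T, so every y ∈ ℤ/73ℤ has a preimage.
Thus T is surjective.
Since T is surjective, we compute T⁻¹(18): solve 31x + 43 ≡ 18 (mod 73), i.e. 31x ≡ 48 (mod 73).
Multiplying by 31⁻¹ = 33 gives x ≡ 33·48 = 1584 = 21·73 + 51 ≡ 51 (mod 73).
Check: T(51) = 31·51 + 43 = 1624 = 22·73 + 18 ≡ 18 (mod 73).

51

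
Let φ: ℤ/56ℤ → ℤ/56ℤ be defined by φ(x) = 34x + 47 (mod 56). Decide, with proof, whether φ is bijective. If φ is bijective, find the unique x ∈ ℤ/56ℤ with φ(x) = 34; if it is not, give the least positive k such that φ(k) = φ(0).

We have gcd(34, 56) = 2 > 1. Taking x_1 = 0 and x_2 = 28: φ(0) = 47 and φ(28) = 34·28 + 47 = 999 ≡ 47 (mod 56).
So φ(0) = φ(28) while 0 ≠ 28, thus φ is not injective, hence not bijective.
Since φ is not bijective, we find the least positive k with φ(k) = φ(0): this means 34k ≡ 0 (mod 56), i.e. 56 ∣ 34k. Since gcd(34, 56) = 2, dividing through by 2 this holds exactly when 28 ∣ 17k, and as gcd(17, 28) = 1, exactly when 28 ∣ k.
The smallest positive such k is 28.

28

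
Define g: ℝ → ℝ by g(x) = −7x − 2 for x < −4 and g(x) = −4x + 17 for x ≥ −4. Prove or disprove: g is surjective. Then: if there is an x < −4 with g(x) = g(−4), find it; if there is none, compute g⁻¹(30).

Both pieces are strictly decreasing (slopes −7 and −4), so each is injective on its own interval.
The left piece maps (−∞, −4) onto (26, ∞); the right piece maps [−4, ∞) onto (−∞, 33].
The union (26, ∞) ∪ (−∞, 33] covers ℝ, so g is surjective.
For the follow-up: the images overlap, so an x < −4 with g(x) = g(−4) exists. g(−4) = 33; solving −7x − 2 = 33 for x < −4 gives x = (33 + 2)/(−7) = −5.

-5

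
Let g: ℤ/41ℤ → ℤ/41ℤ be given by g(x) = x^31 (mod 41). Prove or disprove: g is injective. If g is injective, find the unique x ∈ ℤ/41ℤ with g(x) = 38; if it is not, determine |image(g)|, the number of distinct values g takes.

Since 41 is prime, the nonzero elements of ℤ/41ℤ form a cyclic group of order 40.
As gcd(31, 40) = 1, raising to the 31st power is a bijection on this group: if x_1^31 ≡ x_2^31 then (x_1x_2^{−1})^31 = 1, and the only element of order dividing gcd(31, 40) = 1 is 1, so x_1 = x_2.
With g(0) = 0 this makes g injective on all of ℤ/41ℤ, hence bijective (finite equal-size domain and codomain). In particular g is injective.
Since g is injective, we find the preimage of 38. The inverse of x ↦ x^31 on (ℤ/41ℤ)^× is x ↦ x^31, because 31·31 = 961 = 24·40 + 1 ≡ 1 (mod 40) and x^{40} = 1 for x ≠ 0 (Fermat). So g⁻¹(38) = 38^31 mod 41.
Repeated squaring mod 41: 38^1 ≡ 38, 38^2 ≡ 38² = 1444 ≡ 9, 38^4 ≡ 9² = 81 ≡ 40, 38^8 ≡ 40² = 1600 ≡ 1, 38^16 ≡ 1² = 1. Since 31 = 16 + 8 + 4 + 2 + 1, 38^31 ≡ 1·1·40·9·38: 1·1 = 1, then 1·40 = 40, then 40·9 = 360 ≡ 32, then 32·38 = 1216 ≡ 27. So 38^31 ≡ 27 (mod 41).
Hence g⁻¹(38) = 27.

27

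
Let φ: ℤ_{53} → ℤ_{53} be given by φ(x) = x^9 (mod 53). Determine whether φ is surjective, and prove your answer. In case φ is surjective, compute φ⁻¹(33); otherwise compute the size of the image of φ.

50

Since 53 is prime, the nonzero elements of ℤ_{53} form a cyclic group of order 52.
As gcd(9, 52) = 1, raising to the 9th power is a bijection on this group: if s^9 ≡ t^9 then (st^{−1})^9 = 1, and the only element of order dividing gcd(9, 52) = 1 is 1, so s = t.
With φ(0) = 0 this makes φ injective on all of ℤ_{53}, hence bijective (finite equal-size domain and codomain). In particular φ is surjective.
Since φ is surjective, we find the preimage of 33. The inverse of x ↦ x^9 on (ℤ_{53})^× is x ↦ x^29, because 9·29 = 261 = 5·52 + 1 ≡ 1 (mod 52) and x^{52} = 1 for x ≠ 0 (Fermat). So φ⁻¹(33) = 33^29 mod 53.
Repeated squaring mod 53: 33^1 ≡ 33, 33^2 ≡ 33² = 1089 ≡ 29, 33^4 ≡ 29² = 841 ≡ 46, 33^8 ≡ 46² = 2116 ≡ 49, 33^16 ≡ 49² = 2401 ≡ 16. Since 29 = 16 + 8 + 4 + 1, 33^29 ≡ 16·49·46·33: 16·49 = 784 ≡ 42, then 42·46 = 1932 ≡ 24, then 24·33 = 792 ≡ 50. So 33^29 ≡ 50 (mod 53).
Hence φ⁻¹(33) = 50.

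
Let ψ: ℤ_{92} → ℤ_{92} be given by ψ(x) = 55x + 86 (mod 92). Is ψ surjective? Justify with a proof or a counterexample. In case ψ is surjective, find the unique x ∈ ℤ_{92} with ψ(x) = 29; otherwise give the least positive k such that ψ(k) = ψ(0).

9

Since gcd(55, 92) = 1, 55 is invertible modulo 92. Euclid's algorithm: 92 = 1·55 + 37, 55 = 1·37 + 18, 37 = 2·18 + 1; back-substituting gives 1 = 87·55 − 52·92, so 55⁻¹ ≡ 87 (mod 92).
Then y ↦ 87(y − 86) is a two-sided inverse to ψ, so every y ∈ ℤ_{92} has a preimage.
Therefore ψ is surjective.
Since ψ is surjective, we compute ψ⁻¹(29): solve 55x + 86 ≡ 29 (mod 92), i.e. 55x ≡ 35 (mod 92).
Multiplying by 55⁻¹ = 87 gives x ≡ 87·35 = 3045 = 33·92 + 9 ≡ 9 (mod 92).
Check: ψ(9) = 55·9 + 86 = 581 = 6·92 + 29 ≡ 29 (mod 92).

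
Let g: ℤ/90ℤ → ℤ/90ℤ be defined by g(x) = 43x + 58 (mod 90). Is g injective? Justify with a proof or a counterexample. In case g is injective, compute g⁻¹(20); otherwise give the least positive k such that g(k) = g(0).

64

By definition, injectivity means: for all x_1, x_2 in the domain, g(x_1) = g(x_2) implies x_1 = x_2.
Suppose g(x_1) = g(x_2) in ℤ/90ℤ. Then 43x_1 + 58 ≡ 43x_2 + 58 (mod 90), hence 43(x_1 − x_2) ≡ 0 (mod 90).
Since gcd(43, 90) = 1, 43 is invertible modulo 90, therefore x_1 − x_2 ≡ 0 (mod 90), i.e. x_1 = x_2.
Hence g is injective.
We now compute 43⁻¹ mod 90 explicitly. Euclid's algorithm: 90 = 2·43 + 4, 43 = 10·4 + 3, 4 = 1·3 + 1; back-substituting gives 1 = 67·43 − 32·90, so 43⁻¹ ≡ 67 (mod 90).
Since g is injective, we find g⁻¹(20): we need 43x ≡ 20 − 58 ≡ 52 (mod 90). Using 43⁻¹ = 67: x ≡ 67·52 = 3484 = 38·90 + 64, so x = 64.
Check: g(64) = 43·64 + 58 = 2810 = 31·90 + 20 ≡ 20 (mod 90).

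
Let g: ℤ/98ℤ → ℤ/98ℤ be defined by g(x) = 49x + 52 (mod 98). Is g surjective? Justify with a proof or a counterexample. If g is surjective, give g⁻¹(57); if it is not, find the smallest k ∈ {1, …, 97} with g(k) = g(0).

Since gcd(49, 98) = 49, we have 49x ≡ 0 (mod 49) for all x, so g(x) ≡ 3 (mod 49).
But 0 ≢ 3 (mod 49), so 0 ∈ ℤ/98ℤ has no preimage. Hence g is not surjective.
Since g is not surjective, we find the least positive k with g(k) = g(0): this means 49k ≡ 0 (mod 98), i.e. 98 ∣ 49k. Since gcd(49, 98) = 49, dividing through by 49 this holds exactly when 2 ∣ k.
The smallest positive such k is 2.

2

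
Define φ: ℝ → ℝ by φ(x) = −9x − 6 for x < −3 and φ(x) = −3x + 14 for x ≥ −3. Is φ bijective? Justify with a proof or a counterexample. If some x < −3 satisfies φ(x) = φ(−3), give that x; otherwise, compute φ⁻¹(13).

Both pieces are strictly decreasing (slopes −9 and −3), so each is injective on its own interval.
The left piece maps (−∞, −3) onto (21, ∞); the right piece maps [−3, ∞) onto (−∞, 23].
These images overlap. In particular φ(−3) = 23 (right piece), and solving −9x − 6 = 23 on the left piece gives x = −29/9 < −3.
So φ(−29/9) = φ(−3) with −29/9 ≠ −3, and φ is not injective, hence not bijective. This x = −29/9 is the requested value below −3.

-29/9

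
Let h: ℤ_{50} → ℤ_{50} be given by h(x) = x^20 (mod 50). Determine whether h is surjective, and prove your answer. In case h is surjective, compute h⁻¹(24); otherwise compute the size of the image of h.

4

h(1) = 1^20 = 1.
h(3): Repeated squaring mod 50: 3^1 ≡ 3, 3^2 ≡ 3² = 9, 3^4 ≡ 9² = 81 ≡ 31, 3^8 ≡ 31² = 961 ≡ 11, 3^16 ≡ 11² = 121 ≡ 21. Since 20 = 16 + 4, 3^20 ≡ 21·31: 21·31 = 651 ≡ 1. So 3^20 ≡ 1 (mod 50).
So h(1) = h(3) = 1 while 1 ≠ 3, hence h is not injective.
A non-injective map from the 50-element set ℤ_{50} to itself takes at most 49 distinct values, so it cannot be surjective. So h is not surjective.
Since h is not surjective, we determine |image(h)|. Computing x^20 mod 50 for each x (by repeated squaring, reducing mod 50 at every step), the values h(0), h(1), …, h(49) are: 0, 1, 26, 1, 26, 25, 26, 1, 26, 1, 0, 1, 26, 1, 26, 25, 26, 1, 26, 1, 0, 1, 26, 1, 26, 25, 26, 1, 26, 1, 0, 1, 26, 1, 26, 25, 26, 1, 26, 1, 0, 1, 26, 1, 26, 25, 26, 1, 26, 1.
The distinct values are {0, 1, 25, 26}; there are 4 of them.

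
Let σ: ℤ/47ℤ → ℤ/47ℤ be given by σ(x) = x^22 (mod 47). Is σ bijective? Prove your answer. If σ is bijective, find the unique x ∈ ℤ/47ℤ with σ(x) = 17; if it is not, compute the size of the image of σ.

σ(23): Repeated squaring mod 47: 23^1 ≡ 23, 23^2 ≡ 23² = 529 ≡ 12, 23^4 ≡ 12² = 144 ≡ 3, 23^8 ≡ 3² = 9, 23^16 ≡ 9² = 81 ≡ 34. Since 22 = 16 + 4 + 2, 23^22 ≡ 34·3·12: 34·3 = 102 ≡ 8, then 8·12 = 96 ≡ 2. So 23^22 ≡ 2 (mod 47).
σ(24): Repeated squaring mod 47: 24^1 ≡ 24, 24^2 ≡ 24² = 576 ≡ 12, 24^4 ≡ 12² = 144 ≡ 3, 24^8 ≡ 3² = 9, 24^16 ≡ 9² = 81 ≡ 34. Since 22 = 16 + 4 + 2, 24^22 ≡ 34·3·12: 34·3 = 102 ≡ 8, then 8·12 = 96 ≡ 2. So 24^22 ≡ 2 (mod 47).
So σ(23) = σ(24) = 2 while 23 ≠ 24, hence σ is not injective, hence not bijective.
Since σ is not bijective, we determine |image(σ)|. Computing x^22 mod 47 for each x (by repeated squaring, reducing mod 47 at every step), the values σ(0), σ(1), …, σ(46) are: 0, 1, 24, 16, 12, 28, 8, 27, 6, 21, 14, 17, 4, 18, 37, 25, 3, 36, 34, 42, 7, 9, 32, 2, 2, 32, 9, 7, 42, 34, 36, 3, 25, 37, 18, 4, 17, 14, 21, 6, 27, 8, 28, 12, 16, 24, 1.
The distinct values are {0, 1, 2, 3, 4, 6, 7, 8, 9, 12, 14, 16, 17, 18, 21, 24, 25, 27, 28, 32, 34, 36, 37, 42}; there are 24 of them.

24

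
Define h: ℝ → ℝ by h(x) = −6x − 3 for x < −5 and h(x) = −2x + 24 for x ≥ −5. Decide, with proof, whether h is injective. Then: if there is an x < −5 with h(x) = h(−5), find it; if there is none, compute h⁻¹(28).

-37/6

Both pieces are strictly decreasing (slopes −6 and −2), so each is injective on its own interval.
The left piece maps (−∞, −5) onto (27, ∞); the right piece maps [−5, ∞) onto (−∞, 34].
These images overlap. In particular h(−5) = 34 (right piece), and solving −6x − 3 = 34 on the left piece gives x = −37/6 < −5.
So h(−37/6) = h(−5) with −37/6 ≠ −5, and h is not injective. This x = −37/6 is the requested value below −5.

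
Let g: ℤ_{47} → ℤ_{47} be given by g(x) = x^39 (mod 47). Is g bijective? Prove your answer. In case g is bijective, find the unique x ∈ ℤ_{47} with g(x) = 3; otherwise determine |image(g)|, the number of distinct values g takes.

36

Since 47 is prime, the nonzero elements of ℤ_{47} form a cyclic group of order 46.
As gcd(39, 46) = 1, raising to the 39th power is a bijection on this group: if a^39 ≡ b^39 then (ab^{−1})^39 = 1, and the only element of order dividing gcd(39, 46) = 1 is 1, so a = b.
With g(0) = 0 this makes g injective on all of ℤ_{47}, hence bijective (finite equal-size domain and codomain). In particular g is bijective.
Since g is bijective, we find the preimage of 3. The inverse of x ↦ x^39 on (ℤ_{47})^× is x ↦ x^13, because 39·13 = 507 = 11·46 + 1 ≡ 1 (mod 46) and x^{46} = 1 for x ≠ 0 (Fermat). So g⁻¹(3) = 3^13 mod 47.
Repeated squaring mod 47: 3^1 ≡ 3, 3^2 ≡ 3² = 9, 3^4 ≡ 9² = 81 ≡ 34, 3^8 ≡ 34² = 1156 ≡ 28. Since 13 = 8 + 4 + 1, 3^13 ≡ 28·34·3: 28·34 = 952 ≡ 12, then 12·3 = 36. So 3^13 ≡ 36 (mod 47).
Hence g⁻¹(3) = 36.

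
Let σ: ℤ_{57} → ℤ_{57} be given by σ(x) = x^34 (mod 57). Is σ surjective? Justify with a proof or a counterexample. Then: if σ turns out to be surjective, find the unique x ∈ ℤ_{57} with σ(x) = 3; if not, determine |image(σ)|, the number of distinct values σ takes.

σ(8): Repeated squaring mod 57: 8^1 ≡ 8, 8^2 ≡ 8² = 64 ≡ 7, 8^4 ≡ 7² = 49, 8^8 ≡ 49² = 2401 ≡ 7, 8^16 ≡ 7² = 49, 8^32 ≡ 49² = 2401 ≡ 7. Since 34 = 32 + 2, 8^34 ≡ 7·7: 7·7 = 49. So 8^34 ≡ 49 (mod 57).
σ(11): Repeated squaring mod 57: 11^1 ≡ 11, 11^2 ≡ 11² = 121 ≡ 7, 11^4 ≡ 7² = 49, 11^8 ≡ 49² = 2401 ≡ 7, 11^16 ≡ 7² = 49, 11^32 ≡ 49² = 2401 ≡ 7. Since 34 = 32 + 2, 11^34 ≡ 7·7: 7·7 = 49. So 11^34 ≡ 49 (mod 57).
So σ(8) = σ(11) = 49 while 8 ≠ 11, so σ is not injective.
A non-injective map from the 57-element set ℤ_{57} to itself takes at most 56 distinct values, so it cannot be surjective. Thus σ is not surjective.
Since σ is not surjective, we determine |image(σ)|. Computing x^34 mod 57 for each x (by repeated squaring, reducing mod 57 at every step), the values σ(0), σ(1), …, σ(56) are: 0, 1, 43, 36, 25, 16, 9, 7, 49, 42, 4, 49, 45, 28, 16, 6, 55, 43, 39, 19, 1, 24, 55, 25, 54, 28, 7, 30, 4, 4, 30, 7, 28, 54, 25, 55, 24, 1, 19, 39, 43, 55, 6, 16, 28, 45, 49, 4, 42, 49, 7, 9, 16, 25, 36, 43, 1.
The distinct values are {0, 1, 4, 6, 7, 9, 16, 19, 24, 25, 28, 30, 36, 39, 42, 43, 45, 49, 54, 55}; there are 20 of them.

20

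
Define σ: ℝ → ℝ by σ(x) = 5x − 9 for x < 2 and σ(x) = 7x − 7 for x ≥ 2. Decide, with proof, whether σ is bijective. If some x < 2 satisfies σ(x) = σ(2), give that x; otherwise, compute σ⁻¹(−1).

8/5

Both pieces are strictly increasing (slopes 5 and 7), so each is injective on its own interval.
The left piece maps (−∞, 2) onto (−∞, 1); the right piece maps [2, ∞) onto [7, ∞).
The images leave a gap (1 has no preimage), so σ is not surjective, hence not bijective.
Because the two images are disjoint, no x < 2 has σ(x) = σ(2), so we compute σ⁻¹(−1): −1 lies in (−∞, 1), so solve 5x − 9 = −1: x = (−1 + 9)/5 = 8/5.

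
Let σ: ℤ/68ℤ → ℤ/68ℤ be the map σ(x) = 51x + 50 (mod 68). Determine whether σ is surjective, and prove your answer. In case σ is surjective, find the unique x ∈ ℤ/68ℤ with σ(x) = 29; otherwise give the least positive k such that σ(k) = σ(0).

4

Recall that surjectivity means every element of the codomain has a preimage under σ.
Since gcd(51, 68) = 17, we have 51x ≡ 0 (mod 17) for all x, so σ(x) ≡ 16 (mod 17).
But 0 ≢ 16 (mod 17), so 0 ∈ ℤ/68ℤ has no preimage. So σ is not surjective.
Since σ is not surjective, we find the least positive k with σ(k) = σ(0): this means 51k ≡ 0 (mod 68), i.e. 68 ∣ 51k. Since gcd(51, 68) = 17, dividing through by 17 this holds exactly when 4 ∣ 3k, and as gcd(3, 4) = 1, exactly when 4 ∣ k.
The smallest positive such k is 4.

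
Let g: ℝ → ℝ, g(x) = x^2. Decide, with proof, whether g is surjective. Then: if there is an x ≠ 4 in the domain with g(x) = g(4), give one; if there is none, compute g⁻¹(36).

Since 2 is even, x^2 ≥ 0 for all x ∈ ℝ, so −1 ∈ ℝ has no preimage. Hence g is not surjective.
For the follow-up, such an x exists: taking x = −4 ∈ ℝ gives g(−4) = 16 = g(4) with −4 ≠ 4.

-4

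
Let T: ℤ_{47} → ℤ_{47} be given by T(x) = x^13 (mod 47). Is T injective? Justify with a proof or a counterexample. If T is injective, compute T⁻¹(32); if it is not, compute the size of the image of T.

27

Since 47 is prime, the nonzero elements of ℤ_{47} form a cyclic group of order 46.
As gcd(13, 46) = 1, raising to the 13th power is a bijection on this group: if a^13 ≡ b^13 then (ab^{−1})^13 = 1, and the only element of order dividing gcd(13, 46) = 1 is 1, so a = b.
With T(0) = 0 this makes T injective on all of ℤ_{47}, hence bijective (finite equal-size domain and codomain). In particular T is injective.
Since T is injective, we find the preimage of 32. The inverse of x ↦ x^13 on (ℤ_{47})^× is x ↦ x^39, because 13·39 = 507 = 11·46 + 1 ≡ 1 (mod 46) and x^{46} = 1 for x ≠ 0 (Fermat). So T⁻¹(32) = 32^39 mod 47.
Repeated squaring mod 47: 32^1 ≡ 32, 32^2 ≡ 32² = 1024 ≡ 37, 32^4 ≡ 37² = 1369 ≡ 6, 32^8 ≡ 6² = 36, 32^16 ≡ 36² = 1296 ≡ 27, 32^32 ≡ 27² = 729 ≡ 24. Since 39 = 32 + 4 + 2 + 1, 32^39 ≡ 24·6·37·32: 24·6 = 144 ≡ 3, then 3·37 = 111 ≡ 17, then 17·32 = 544 ≡ 27. So 32^39 ≡ 27 (mod 47).
Hence T⁻¹(32) = 27.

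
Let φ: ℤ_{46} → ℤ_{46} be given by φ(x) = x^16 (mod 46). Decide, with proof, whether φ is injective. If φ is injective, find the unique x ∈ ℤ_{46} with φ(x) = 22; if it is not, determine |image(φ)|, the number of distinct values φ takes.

24

φ(22): Repeated squaring mod 46: 22^1 ≡ 22, 22^2 ≡ 22² = 484 ≡ 24, 22^4 ≡ 24² = 576 ≡ 24, 22^8 ≡ 24² = 576 ≡ 24, 22^16 ≡ 24² = 576 ≡ 24. So 22^16 ≡ 24 (mod 46).
φ(24): Repeated squaring mod 46: 24^1 ≡ 24, 24^2 ≡ 24² = 576 ≡ 24, 24^4 ≡ 24² = 576 ≡ 24, 24^8 ≡ 24² = 576 ≡ 24, 24^16 ≡ 24² = 576 ≡ 24. So 24^16 ≡ 24 (mod 46).
So φ(22) = φ(24) = 24 while 22 ≠ 24, therefore φ is not injective.
Since φ is not injective, we determine |image(φ)|. Computing x^16 mod 46 for each x (by repeated squaring, reducing mod 46 at every step), the values φ(0), φ(1), …, φ(45) are: 0, 1, 32, 13, 12, 3, 2, 29, 16, 31, 4, 41, 18, 27, 8, 39, 6, 25, 26, 35, 36, 9, 24, 23, 24, 9, 36, 35, 26, 25, 6, 39, 8, 27, 18, 41, 4, 31, 16, 29, 2, 3, 12, 13, 32, 1.
The distinct values are {0, 1, 2, 3, 4, 6, 8, 9, 12, 13, 16, 18, 23, 24, 25, 26, 27, 29, 31, 32, 35, 36, 39, 41}; there are 24 of them.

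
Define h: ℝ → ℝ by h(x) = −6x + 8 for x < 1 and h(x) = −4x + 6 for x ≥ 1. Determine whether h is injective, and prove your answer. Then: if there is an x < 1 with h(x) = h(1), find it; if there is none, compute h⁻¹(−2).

2

Both pieces are strictly decreasing (slopes −6 and −4), so each is injective on its own interval.
The left piece maps (−∞, 1) onto (2, ∞); the right piece maps [1, ∞) onto (−∞, 2].
These images are disjoint, so no value is attained by both pieces. Thus h is injective.
Because the two images are disjoint, no x < 1 has h(x) = h(1), so we compute h⁻¹(−2): −2 lies in (−∞, 2], so solve −4x + 6 = −2: x = (−2 − 6)/(−4) = 2.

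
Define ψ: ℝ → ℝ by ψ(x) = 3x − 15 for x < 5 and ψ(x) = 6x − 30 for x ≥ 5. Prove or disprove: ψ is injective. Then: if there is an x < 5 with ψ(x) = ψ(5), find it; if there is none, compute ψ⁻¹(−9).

2

Both pieces are strictly increasing (slopes 3 and 6), so each is injective on its own interval.
The left piece maps (−∞, 5) onto (−∞, 0); the right piece maps [5, ∞) onto [0, ∞).
These images are disjoint, so no value is attained by both pieces. Hence ψ is injective.
Because the two images are disjoint, no x < 5 has ψ(x) = ψ(5), so we compute ψ⁻¹(−9): −9 lies in (−∞, 0), so solve 3x − 15 = −9: x = (−9 + 15)/3 = 2.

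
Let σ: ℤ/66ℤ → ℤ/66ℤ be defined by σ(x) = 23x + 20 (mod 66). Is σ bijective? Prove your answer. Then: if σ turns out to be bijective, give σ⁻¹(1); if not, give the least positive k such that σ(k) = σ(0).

25

Suppose σ(s) = σ(t) in ℤ/66ℤ. Then 23s + 20 ≡ 23t + 20 (mod 66), thus 23(s − t) ≡ 0 (mod 66).
Since gcd(23, 66) = 1, 23 is invertible modulo 66, thus s − t ≡ 0 (mod 66), i.e. s = t.
We now compute 23⁻¹ mod 66 explicitly. Euclid's algorithm: 66 = 2·23 + 20, 23 = 1·20 + 3, 20 = 6·3 + 2, 3 = 1·2 + 1; back-substituting gives 1 = 23·23 − 8·66, so 23⁻¹ ≡ 23 (mod 66).
Then y ↦ 23(y − 20) is a two-sided inverse to σ, so every y ∈ ℤ/66ℤ has a preimage.
Hence σ is bijective.
Since σ is bijective, we find σ⁻¹(1): we need 23x ≡ 1 − 20 ≡ 47 (mod 66). Using 23⁻¹ = 23: x ≡ 23·47 = 1081 = 16·66 + 25, so x = 25.
Check: σ(25) = 23·25 + 20 = 595 = 9·66 + 1 ≡ 1 (mod 66).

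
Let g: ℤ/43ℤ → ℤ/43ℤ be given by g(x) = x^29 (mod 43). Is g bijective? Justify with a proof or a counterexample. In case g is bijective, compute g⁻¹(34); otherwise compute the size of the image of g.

20

Since 43 is prime, the nonzero elements of ℤ/43ℤ form a cyclic group of order 42.
As gcd(29, 42) = 1, raising to the 29th power is a bijection on this group: if u^29 ≡ v^29 then (uv^{−1})^29 = 1, and the only element of order dividing gcd(29, 42) = 1 is 1, so u = v.
With g(0) = 0 this makes g injective on all of ℤ/43ℤ, hence bijective (finite equal-size domain and codomain). In particular g is bijective.
Since g is bijective, we find the preimage of 34. The inverse of x ↦ x^29 on (ℤ/43ℤ)^× is x ↦ x^29, because 29·29 = 841 = 20·42 + 1 ≡ 1 (mod 42) and x^{42} = 1 for x ≠ 0 (Fermat). So g⁻¹(34) = 34^29 mod 43.
Repeated squaring mod 43: 34^1 ≡ 34, 34^2 ≡ 34² = 1156 ≡ 38, 34^4 ≡ 38² = 1444 ≡ 25, 34^8 ≡ 25² = 625 ≡ 23, 34^16 ≡ 23² = 529 ≡ 13. Since 29 = 16 + 8 + 4 + 1, 34^29 ≡ 13·23·25·34: 13·23 = 299 ≡ 41, then 41·25 = 1025 ≡ 36, then 36·34 = 1224 ≡ 20. So 34^29 ≡ 20 (mod 43).
Hence g⁻¹(34) = 20.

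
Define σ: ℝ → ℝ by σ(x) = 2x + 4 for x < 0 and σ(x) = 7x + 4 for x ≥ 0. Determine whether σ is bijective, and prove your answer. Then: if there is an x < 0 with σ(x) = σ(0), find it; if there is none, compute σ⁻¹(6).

2/7

Both pieces are strictly increasing (slopes 2 and 7), so each is injective on its own interval.
The left piece maps (−∞, 0) onto (−∞, 4); the right piece maps [0, ∞) onto [4, ∞).
Since 4 = 4, the images partition ℝ: σ is injective and surjective, hence bijective.
Because the two images are disjoint, no x < 0 has σ(x) = σ(0), so we compute σ⁻¹(6): 6 lies in [4, ∞), so solve 7x + 4 = 6: x = (6 − 4)/7 = 2/7.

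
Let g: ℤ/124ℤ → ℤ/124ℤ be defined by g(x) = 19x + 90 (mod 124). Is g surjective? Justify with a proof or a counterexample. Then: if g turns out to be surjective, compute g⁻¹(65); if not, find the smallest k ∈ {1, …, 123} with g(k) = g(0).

Since gcd(19, 124) = 1, 19 is invertible modulo 124. Euclid's algorithm: 124 = 6·19 + 10, 19 = 1·10 + 9, 10 = 1·9 + 1; back-substituting gives 1 = 111·19 − 17·124, so 19⁻¹ ≡ 111 (mod 124).
Then y ↦ 111(y − 90) is a two-sided inverse to g, so every y ∈ ℤ/124ℤ has a preimage.
Hence g is surjective.
Since g is surjective, we find g⁻¹(65): we need 19x ≡ 65 − 90 ≡ 99 (mod 124). Using 19⁻¹ = 111: x ≡ 111·99 = 10989 = 88·124 + 77, so x = 77.
Check: g(77) = 19·77 + 90 = 1553 = 12·124 + 65 ≡ 65 (mod 124).

77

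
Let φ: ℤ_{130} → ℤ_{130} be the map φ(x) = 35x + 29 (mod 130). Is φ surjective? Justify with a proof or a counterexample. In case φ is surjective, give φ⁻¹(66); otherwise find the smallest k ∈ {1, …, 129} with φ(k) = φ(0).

26

Since gcd(35, 130) = 5, we have 35x ≡ 0 (mod 5) for all x, so φ(x) ≡ 4 (mod 5).
But 0 ≢ 4 (mod 5), so 0 ∈ ℤ_{130} has no preimage. So φ is not surjective.
Since φ is not surjective, we find the least positive k with φ(k) = φ(0): this means 35k ≡ 0 (mod 130), i.e. 130 ∣ 35k. Since gcd(35, 130) = 5, dividing through by 5 this holds exactly when 26 ∣ 7k, and as gcd(7, 26) = 1, exactly when 26 ∣ k.
The smallest positive such k is 26.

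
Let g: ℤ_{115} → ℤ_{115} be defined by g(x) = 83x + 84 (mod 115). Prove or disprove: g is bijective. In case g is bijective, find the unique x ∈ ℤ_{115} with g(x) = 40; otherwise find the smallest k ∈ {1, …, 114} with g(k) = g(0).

Recall that g is injective when g(u) = g(v) forces u = v.
Suppose g(u) = g(v) in ℤ_{115}. Then 83u + 84 ≡ 83v + 84 (mod 115), thus 83(u − v) ≡ 0 (mod 115).
Since gcd(83, 115) = 1, 83 is invertible modulo 115, therefore u − v ≡ 0 (mod 115), i.e. u = v.
We now compute 83⁻¹ mod 115 explicitly. Euclid's algorithm: 115 = 1·83 + 32, 83 = 2·32 + 19, 32 = 1·19 + 13, 19 = 1·13 + 6, 13 = 2·6 + 1; back-substituting gives 1 = 97·83 − 70·115, so 83⁻¹ ≡ 97 (mod 115).
For any y ∈ ℤ_{115}, x = 97(y − 84) mod 115 satisfies g(x) = 83·97(y − 84) + 84 ≡ y (since 83·97 ≡ 1 mod 115). So every y has a preimage.
Hence g is bijective.
Since g is bijective, we find g⁻¹(40): we need 83x ≡ 40 − 84 ≡ 71 (mod 115). Using 83⁻¹ = 97: x ≡ 97·71 = 6887 = 59·115 + 102, so x = 102.
Check: g(102) = 83·102 + 84 = 8550 = 74·115 + 40 ≡ 40 (mod 115).

102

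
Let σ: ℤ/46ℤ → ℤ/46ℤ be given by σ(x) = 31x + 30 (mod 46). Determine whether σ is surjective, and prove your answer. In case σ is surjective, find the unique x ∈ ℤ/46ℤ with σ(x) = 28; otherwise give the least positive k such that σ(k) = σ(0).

Recall: σ is surjective if every y in the codomain equals σ(x) for some x in the domain.
Since gcd(31, 46) = 1, 31 is invertible modulo 46. Euclid's algorithm: 46 = 1·31 + 15, 31 = 2·15 + 1; back-substituting gives 1 = 3·31 − 2·46, so 31⁻¹ ≡ 3 (mod 46).
Then y ↦ 3(y − 30) is a two-sided inverse to σ, so every y ∈ ℤ/46ℤ has a preimage.
So σ is surjective.
Since σ is surjective, we find σ⁻¹(28): we need 31x ≡ 28 − 30 ≡ 44 (mod 46). Using 31⁻¹ = 3: x ≡ 3·44 = 132 = 2·46 + 40, so x = 40.
Check: σ(40) = 31·40 + 30 = 1270 = 27·46 + 28 ≡ 28 (mod 46).

40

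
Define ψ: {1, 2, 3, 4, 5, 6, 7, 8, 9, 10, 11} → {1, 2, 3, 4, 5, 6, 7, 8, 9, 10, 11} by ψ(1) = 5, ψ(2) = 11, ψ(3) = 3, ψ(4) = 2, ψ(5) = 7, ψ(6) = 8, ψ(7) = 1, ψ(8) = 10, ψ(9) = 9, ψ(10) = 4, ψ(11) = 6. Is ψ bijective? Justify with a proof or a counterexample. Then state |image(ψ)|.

11

The values 5, 11, 3, 2, 7, 8, 1, 10, 9, 4, 6 are a permutation of {1, 2, 3, 4, 5, 6, 7, 8, 9, 10, 11}: each element appears exactly once.
So ψ is injective and surjective, hence bijective.
The image of ψ is {1, 2, 3, 4, 5, 6, 7, 8, 9, 10, 11}, which has 11 elements.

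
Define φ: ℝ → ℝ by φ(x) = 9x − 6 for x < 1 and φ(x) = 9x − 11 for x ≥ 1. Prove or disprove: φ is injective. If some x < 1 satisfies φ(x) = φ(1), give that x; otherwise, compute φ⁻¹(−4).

Both pieces are strictly increasing (slopes 9 and 9), so each is injective on its own interval.
The left piece maps (−∞, 1) onto (−∞, 3); the right piece maps [1, ∞) onto [−2, ∞).
These images overlap. In particular φ(1) = −2 (right piece), and solving 9x − 6 = −2 on the left piece gives x = 4/9 < 1.
So φ(4/9) = φ(1) with 4/9 ≠ 1, and φ is not injective. This x = 4/9 is the requested value below 1.

4/9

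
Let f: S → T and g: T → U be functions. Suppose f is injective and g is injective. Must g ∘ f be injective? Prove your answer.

injective

Suppose (g ∘ f)(x_1) = (g ∘ f)(x_2), i.e. g(f(x_1)) = g(f(x_2)).
Since g is injective, f(x_1) = f(x_2). Since f is injective, x_1 = x_2. Thus g ∘ f is injective.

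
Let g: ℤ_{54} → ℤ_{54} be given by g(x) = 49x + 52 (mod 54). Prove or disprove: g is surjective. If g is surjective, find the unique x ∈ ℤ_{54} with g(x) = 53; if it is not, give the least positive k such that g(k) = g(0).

43

Recall: g is surjective if every y in the codomain equals g(x) for some x in the domain.
Since gcd(49, 54) = 1, 49 is invertible modulo 54. Euclid's algorithm: 54 = 1·49 + 5, 49 = 9·5 + 4, 5 = 1·4 + 1; back-substituting gives 1 = 43·49 − 39·54, so 49⁻¹ ≡ 43 (mod 54).
Then y ↦ 43(y − 52) is a two-sided inverse to g, so every y ∈ ℤ_{54} has a preimage.
Hence g is surjective.
Since g is surjective, we find g⁻¹(53): we need 49x ≡ 53 − 52 ≡ 1 (mod 54). Using 49⁻¹ = 43: x ≡ 43·1 = 43, so x = 43.
Check: g(43) = 49·43 + 52 = 2159 = 39·54 + 53 ≡ 53 (mod 54).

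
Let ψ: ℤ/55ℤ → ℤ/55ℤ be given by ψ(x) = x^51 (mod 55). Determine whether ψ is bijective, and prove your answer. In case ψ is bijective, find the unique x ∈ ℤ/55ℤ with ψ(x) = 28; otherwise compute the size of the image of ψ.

Computing x^51 mod 55 for each x (by repeated squaring, reducing mod 55 at every step), the values ψ(0), ψ(1), …, ψ(54) are: 0, 1, 13, 47, 4, 5, 6, 18, 52, 9, 10, 11, 23, 2, 14, 15, 16, 28, 7, 19, 20, 21, 33, 12, 24, 25, 26, 38, 17, 29, 30, 31, 43, 22, 34, 35, 36, 48, 27, 39, 40, 41, 53, 32, 44, 45, 46, 3, 37, 49, 50, 51, 8, 42, 54.
Every element of ℤ/55ℤ appears exactly once in this list, so ψ is a bijection, and in particular bijective.
Since ψ is bijective, we read off the preimage of 28 from the same table: ψ(17) = 28, so ψ⁻¹(28) = 17.

17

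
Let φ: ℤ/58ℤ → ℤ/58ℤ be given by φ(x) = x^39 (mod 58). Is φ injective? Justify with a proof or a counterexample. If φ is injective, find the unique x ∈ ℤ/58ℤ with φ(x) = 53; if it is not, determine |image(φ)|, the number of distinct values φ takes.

Computing x^39 mod 58 for each x (by repeated squaring, reducing mod 58 at every step), the values φ(0), φ(1), …, φ(57) are: 0, 1, 18, 15, 34, 13, 38, 23, 32, 51, 2, 39, 46, 33, 8, 21, 54, 41, 48, 27, 36, 55, 6, 49, 16, 53, 14, 11, 28, 29, 30, 47, 44, 5, 42, 9, 52, 3, 22, 31, 10, 17, 4, 37, 50, 25, 12, 19, 56, 7, 26, 35, 20, 45, 24, 43, 40, 57.
Every element of ℤ/58ℤ appears exactly once in this list, so φ is a bijection, and in particular injective.
Since φ is injective, we read off the preimage of 53 from the same table: φ(25) = 53, so φ⁻¹(53) = 25.

25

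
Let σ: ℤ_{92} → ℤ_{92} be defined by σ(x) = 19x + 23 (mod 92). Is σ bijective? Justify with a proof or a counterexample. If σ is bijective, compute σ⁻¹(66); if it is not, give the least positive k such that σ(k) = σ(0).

41

Suppose σ(u) = σ(v) in ℤ_{92}. Then 19u + 23 ≡ 19v + 23 (mod 92), therefore 19(u − v) ≡ 0 (mod 92).
Since gcd(19, 92) = 1, 19 is invertible modulo 92, therefore u − v ≡ 0 (mod 92), i.e. u = v.
We now compute 19⁻¹ mod 92 explicitly. Euclid's algorithm: 92 = 4·19 + 16, 19 = 1·16 + 3, 16 = 5·3 + 1; back-substituting gives 1 = 63·19 − 13·92, so 19⁻¹ ≡ 63 (mod 92).
For any y ∈ ℤ_{92}, x = 63(y − 23) mod 92 satisfies σ(x) = 19·63(y − 23) + 23 ≡ y (since 19·63 ≡ 1 mod 92). So every y has a preimage.
So σ is bijective.
Since σ is bijective, we compute σ⁻¹(66): solve 19x + 23 ≡ 66 (mod 92), i.e. 19x ≡ 43 (mod 92).
Multiplying by 19⁻¹ = 63 gives x ≡ 63·43 = 2709 = 29·92 + 41 ≡ 41 (mod 92).
Check: σ(41) = 19·41 + 23 = 802 = 8·92 + 66 ≡ 66 (mod 92).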